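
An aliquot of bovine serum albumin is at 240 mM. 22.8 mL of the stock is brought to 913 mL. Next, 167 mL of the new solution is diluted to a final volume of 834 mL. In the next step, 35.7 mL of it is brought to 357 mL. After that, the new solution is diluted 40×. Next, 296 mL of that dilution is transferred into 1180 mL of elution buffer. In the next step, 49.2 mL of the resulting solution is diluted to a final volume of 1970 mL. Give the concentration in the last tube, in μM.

Overall dilution factor = 40.04 × 4.994 × 10 × 40 × 4.986 × 40.04 = 1.60 × 10⁷.
240 mM / 1.60 × 10⁷ = 1.50 × 10⁻⁵ mM = 0.0150 μM.

0.0150 μM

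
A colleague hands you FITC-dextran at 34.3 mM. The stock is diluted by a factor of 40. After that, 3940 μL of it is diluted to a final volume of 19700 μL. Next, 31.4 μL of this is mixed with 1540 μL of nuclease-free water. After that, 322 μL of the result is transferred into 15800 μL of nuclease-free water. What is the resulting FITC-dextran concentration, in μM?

Overall dilution factor = 40 × 5 × 50.04 × 50.07 = 5.01 × 10⁵.
34.3 mM / 5.01 × 10⁵ = 6.84 × 10⁻⁵ mM = 0.0684 μM.

0.0684 μM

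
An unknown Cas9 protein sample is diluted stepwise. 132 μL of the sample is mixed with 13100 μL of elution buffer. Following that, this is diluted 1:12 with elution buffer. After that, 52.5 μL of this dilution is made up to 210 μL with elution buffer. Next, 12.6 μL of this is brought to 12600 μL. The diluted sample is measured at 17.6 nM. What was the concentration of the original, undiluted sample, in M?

0.0847 M

Overall dilution factor = 100.2 × 12 × 4 × 1000 = 4.81 × 10⁶.
Original = 17.6 nM × 4.81 × 10⁶ = 8.47 × 10⁷ nM = 0.0847 M.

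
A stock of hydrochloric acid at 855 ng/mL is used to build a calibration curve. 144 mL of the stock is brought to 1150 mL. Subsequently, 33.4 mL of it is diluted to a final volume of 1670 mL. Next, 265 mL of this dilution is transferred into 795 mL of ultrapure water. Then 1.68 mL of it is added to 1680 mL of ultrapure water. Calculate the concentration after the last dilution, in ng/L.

Overall dilution factor = 7.986 × 50 × 4 × 1001 = 1.60 × 10⁶.
855 ng/mL / 1.60 × 10⁶ = 5.35 × 10⁻⁴ ng/mL = 0.535 ng/L.

0.535 ng/L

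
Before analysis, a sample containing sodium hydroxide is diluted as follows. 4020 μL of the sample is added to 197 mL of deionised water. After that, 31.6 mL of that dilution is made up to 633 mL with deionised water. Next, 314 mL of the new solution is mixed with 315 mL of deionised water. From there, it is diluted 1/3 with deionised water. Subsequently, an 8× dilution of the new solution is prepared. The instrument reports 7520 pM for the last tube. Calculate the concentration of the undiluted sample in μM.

362 μM

Overall dilution factor = 50.00 × 20.03 × 2.003 × 3 × 8 = 4.82 × 10⁴.
Original = 7520 pM × 4.82 × 10⁴ = 3.62 × 10⁸ pM = 362 μM.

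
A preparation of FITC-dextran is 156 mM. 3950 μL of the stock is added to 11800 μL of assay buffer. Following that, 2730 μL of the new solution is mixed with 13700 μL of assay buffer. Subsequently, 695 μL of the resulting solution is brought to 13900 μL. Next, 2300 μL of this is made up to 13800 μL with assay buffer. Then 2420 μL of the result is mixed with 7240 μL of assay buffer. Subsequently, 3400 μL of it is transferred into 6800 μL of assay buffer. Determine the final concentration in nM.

4520 nM

Overall dilution factor = 3.987 × 6.018 × 20 × 6 × 3.992 × 3 = 3.45 × 10⁴.
156 mM / 3.45 × 10⁴ = 4.52 × 10⁻³ mM = 4520 nM.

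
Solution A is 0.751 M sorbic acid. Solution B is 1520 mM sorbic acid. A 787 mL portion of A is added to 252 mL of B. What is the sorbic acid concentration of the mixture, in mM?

938 mM

C_B = 1520 mM = 1.52 M.
C_mix = (C_A·V_A + C_B·V_B)/(V_A + V_B) = (0.751×787 + 1.52×252) / 1039 = 0.938 M = 938 mM.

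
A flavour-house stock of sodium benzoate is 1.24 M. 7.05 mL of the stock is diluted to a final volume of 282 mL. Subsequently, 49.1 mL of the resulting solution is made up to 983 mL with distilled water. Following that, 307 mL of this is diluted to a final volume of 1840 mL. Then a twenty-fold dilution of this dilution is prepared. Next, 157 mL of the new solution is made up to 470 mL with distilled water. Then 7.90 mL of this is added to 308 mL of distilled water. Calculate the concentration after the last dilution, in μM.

0.108 μM

Overall dilution factor = 40 × 20.02 × 5.993 × 20 × 2.994 × 39.99 = 1.15 × 10⁷.
1.24 M / 1.15 × 10⁷ = 1.08 × 10⁻⁷ M = 0.108 μM.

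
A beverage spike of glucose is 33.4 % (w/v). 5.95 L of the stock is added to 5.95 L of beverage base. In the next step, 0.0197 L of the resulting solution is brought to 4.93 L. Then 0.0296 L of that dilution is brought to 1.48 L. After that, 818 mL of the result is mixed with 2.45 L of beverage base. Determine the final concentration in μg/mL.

Overall dilution factor = 2 × 250.3 × 50 × 3.995 = 10.00 × 10⁴.
33.4 % (w/v) / 10.00 × 10⁴ = 3.34 × 10⁻⁴ % (w/v) = 3.34 μg/mL.

3.34 μg/mL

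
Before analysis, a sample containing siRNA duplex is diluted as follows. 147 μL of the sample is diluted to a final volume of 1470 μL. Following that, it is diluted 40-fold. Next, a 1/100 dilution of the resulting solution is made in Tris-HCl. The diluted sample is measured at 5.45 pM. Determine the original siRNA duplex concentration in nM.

Overall dilution factor = 10 × 40 × 100 = 4.00 × 10⁴.
Original = 5.45 pM × 4.00 × 10⁴ = 2.18 × 10⁵ pM = 218 nM.

218 nM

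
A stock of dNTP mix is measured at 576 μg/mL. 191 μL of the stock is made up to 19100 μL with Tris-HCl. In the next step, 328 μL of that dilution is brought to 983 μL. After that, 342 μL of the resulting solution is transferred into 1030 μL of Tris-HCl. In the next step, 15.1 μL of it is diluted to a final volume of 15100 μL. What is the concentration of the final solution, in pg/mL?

479 pg/mL

Overall dilution factor = 100 × 2.997 × 4.012 × 1000 = 1.20 × 10⁶.
576 μg/mL / 1.20 × 10⁶ = 4.79 × 10⁻⁴ μg/mL = 479 pg/mL.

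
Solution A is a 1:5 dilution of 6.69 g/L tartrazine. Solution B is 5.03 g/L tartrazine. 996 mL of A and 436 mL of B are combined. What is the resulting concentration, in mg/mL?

C_A = 6.69 g/L / 5 = 1.34 g/L.
C_mix = (C_A·V_A + C_B·V_B)/(V_A + V_B) = (1.34×996 + 5.03×436) / 1432 = 2.46 g/L = 2.46 mg/mL.

2.46 mg/mL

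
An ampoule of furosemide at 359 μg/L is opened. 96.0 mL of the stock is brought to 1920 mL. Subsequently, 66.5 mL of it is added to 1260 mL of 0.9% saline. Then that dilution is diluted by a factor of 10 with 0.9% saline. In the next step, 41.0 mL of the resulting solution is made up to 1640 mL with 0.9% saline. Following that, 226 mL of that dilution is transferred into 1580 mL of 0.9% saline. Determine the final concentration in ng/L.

0.282 ng/L

Overall dilution factor = 20 × 19.95 × 10 × 40 × 7.991 = 1.28 × 10⁶.
359 μg/L / 1.28 × 10⁶ = 2.82 × 10⁻⁴ μg/L = 0.282 ng/L.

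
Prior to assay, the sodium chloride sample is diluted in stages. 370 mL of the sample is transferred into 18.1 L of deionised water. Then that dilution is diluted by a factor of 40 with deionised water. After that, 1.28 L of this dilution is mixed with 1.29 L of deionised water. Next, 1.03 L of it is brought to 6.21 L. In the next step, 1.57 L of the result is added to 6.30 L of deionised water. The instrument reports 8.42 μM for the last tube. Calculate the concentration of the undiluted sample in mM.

Overall dilution factor = 49.92 × 40 × 2.008 × 6.029 × 5.013 = 1.21 × 10⁵.
Original = 8.42 μM × 1.21 × 10⁵ = 1.02 × 10⁶ μM = 1020 mM.

1020 mM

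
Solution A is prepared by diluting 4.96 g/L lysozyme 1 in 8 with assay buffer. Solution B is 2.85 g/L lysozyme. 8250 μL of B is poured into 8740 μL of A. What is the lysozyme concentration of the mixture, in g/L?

1.70 g/L

C_A = 4.96 g/L / 8 = 0.620 g/L.
C_mix = (C_A·V_A + C_B·V_B)/(V_A + V_B) = (0.620×8740 + 2.85×8250) / 16990 = 1.70 g/L.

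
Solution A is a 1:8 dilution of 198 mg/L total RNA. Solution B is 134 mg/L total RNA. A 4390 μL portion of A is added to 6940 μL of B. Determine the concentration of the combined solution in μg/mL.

91.7 μg/mL

C_A = 198 mg/L / 8 = 24.8 mg/L.
C_mix = (C_A·V_A + C_B·V_B)/(V_A + V_B) = (24.8×4390 + 134×6940) / 11330 = 91.7 mg/L = 91.7 μg/mL.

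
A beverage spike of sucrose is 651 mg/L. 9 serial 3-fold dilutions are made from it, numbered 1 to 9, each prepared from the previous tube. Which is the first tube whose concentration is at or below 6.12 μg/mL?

Tube n has concentration 651 mg/L / 3ⁿ.
Need 3ⁿ ≥ 651 mg/L / 6.12 μg/mL = 106, so n ≥ 4.25.
First such tube: n = 5.

tube 5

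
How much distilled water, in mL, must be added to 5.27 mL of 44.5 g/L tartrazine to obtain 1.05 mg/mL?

218 mL

1.05 mg/mL = 1.05 g/L.
V₂ = C₁V₁/C₂ = 44.5 × 5.27 / 1.05 = 223 mL.
Diluent to add = V₂ − V₁ = 223 − 5.27 = 218 mL.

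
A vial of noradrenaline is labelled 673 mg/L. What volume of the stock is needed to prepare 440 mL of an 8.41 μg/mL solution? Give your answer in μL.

8.41 μg/mL = 8.41 mg/L.
V₁ = C₂V₂/C₁ = 8.41 × 440 / 673 = 5.50 mL = 5500 μL.

5500 μL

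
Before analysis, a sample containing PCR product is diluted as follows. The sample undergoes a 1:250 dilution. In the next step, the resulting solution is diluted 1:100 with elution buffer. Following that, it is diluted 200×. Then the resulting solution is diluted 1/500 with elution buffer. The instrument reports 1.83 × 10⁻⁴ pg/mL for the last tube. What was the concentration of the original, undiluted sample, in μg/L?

Overall dilution factor = 250 × 100 × 200 × 500 = 2.50 × 10⁹.
Original = 1.83 × 10⁻⁴ pg/mL × 2.50 × 10⁹ = 4.58 × 10⁵ pg/mL = 458 μg/L.

458 μg/L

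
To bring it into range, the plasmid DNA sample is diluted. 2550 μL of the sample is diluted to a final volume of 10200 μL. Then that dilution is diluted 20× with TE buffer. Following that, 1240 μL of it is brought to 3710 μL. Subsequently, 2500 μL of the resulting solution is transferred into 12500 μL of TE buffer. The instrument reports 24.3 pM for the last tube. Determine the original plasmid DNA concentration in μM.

Overall dilution factor = 4 × 20 × 2.992 × 6 = 1436.
Original = 24.3 pM × 1436 = 3.49 × 10⁴ pM = 0.0349 μM.

0.0349 μM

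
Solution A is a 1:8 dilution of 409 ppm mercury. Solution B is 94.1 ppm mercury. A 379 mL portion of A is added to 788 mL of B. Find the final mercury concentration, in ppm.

C_A = 409 ppm / 8 = 51.1 ppm.
C_mix = (C_A·V_A + C_B·V_B)/(V_A + V_B) = (51.1×379 + 94.1×788) / 1167 = 80.1 ppm.

80.1 ppm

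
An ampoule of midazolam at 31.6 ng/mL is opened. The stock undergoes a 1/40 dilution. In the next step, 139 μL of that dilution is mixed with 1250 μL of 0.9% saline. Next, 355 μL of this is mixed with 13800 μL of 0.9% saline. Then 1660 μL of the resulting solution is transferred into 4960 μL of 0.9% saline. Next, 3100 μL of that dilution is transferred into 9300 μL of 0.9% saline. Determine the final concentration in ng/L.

Overall dilution factor = 40 × 9.993 × 39.87 × 3.988 × 4 = 2.54 × 10⁵.
31.6 ng/mL / 2.54 × 10⁵ = 1.24 × 10⁻⁴ ng/mL = 0.124 ng/L.

0.124 ng/L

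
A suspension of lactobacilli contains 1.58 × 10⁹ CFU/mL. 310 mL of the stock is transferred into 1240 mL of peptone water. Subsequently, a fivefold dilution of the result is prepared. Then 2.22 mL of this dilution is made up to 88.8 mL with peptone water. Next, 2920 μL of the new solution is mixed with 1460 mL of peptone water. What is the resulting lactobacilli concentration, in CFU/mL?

Overall dilution factor = 5 × 5 × 40 × 501 = 5.01 × 10⁵.
1.58 × 10⁹ CFU/mL / 5.01 × 10⁵ = 3150 CFU/mL.

3150 CFU/mL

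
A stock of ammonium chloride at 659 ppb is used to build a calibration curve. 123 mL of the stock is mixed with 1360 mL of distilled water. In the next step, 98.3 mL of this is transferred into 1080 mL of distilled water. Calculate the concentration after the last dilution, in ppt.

Overall dilution factor = 12.06 × 11.99 = 145.
659 ppb / 145 = 4.56 ppb = 4560 ppt.

4560 ppt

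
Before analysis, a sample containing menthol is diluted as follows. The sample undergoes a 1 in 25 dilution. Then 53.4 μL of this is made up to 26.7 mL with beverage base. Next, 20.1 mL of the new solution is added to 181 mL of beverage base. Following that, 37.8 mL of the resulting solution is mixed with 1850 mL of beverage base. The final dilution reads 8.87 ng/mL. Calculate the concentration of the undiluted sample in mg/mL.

Overall dilution factor = 25 × 500 × 10.00 × 49.94 = 6.25 × 10⁶.
Original = 8.87 ng/mL × 6.25 × 10⁶ = 5.54 × 10⁷ ng/mL = 55.4 mg/mL.

55.4 mg/mL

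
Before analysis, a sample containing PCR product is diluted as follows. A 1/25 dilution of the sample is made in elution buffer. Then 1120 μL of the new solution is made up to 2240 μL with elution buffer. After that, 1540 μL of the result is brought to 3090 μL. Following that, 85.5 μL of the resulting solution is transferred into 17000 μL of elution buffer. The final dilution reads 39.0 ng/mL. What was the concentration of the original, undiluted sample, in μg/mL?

782 μg/mL

Overall dilution factor = 25 × 2 × 2.006 × 199.8 = 2.00 × 10⁴.
Original = 39.0 ng/mL × 2.00 × 10⁴ = 7.82 × 10⁵ ng/mL = 782 μg/mL.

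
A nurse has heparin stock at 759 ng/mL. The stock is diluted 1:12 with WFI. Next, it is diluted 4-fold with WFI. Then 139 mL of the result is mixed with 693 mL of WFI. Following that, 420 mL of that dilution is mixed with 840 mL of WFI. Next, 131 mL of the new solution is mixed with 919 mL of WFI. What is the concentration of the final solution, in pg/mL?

Overall dilution factor = 12 × 4 × 5.986 × 3 × 8.015 = 6909.
759 ng/mL / 6909 = 0.110 ng/mL = 110 pg/mL.

110 pg/mL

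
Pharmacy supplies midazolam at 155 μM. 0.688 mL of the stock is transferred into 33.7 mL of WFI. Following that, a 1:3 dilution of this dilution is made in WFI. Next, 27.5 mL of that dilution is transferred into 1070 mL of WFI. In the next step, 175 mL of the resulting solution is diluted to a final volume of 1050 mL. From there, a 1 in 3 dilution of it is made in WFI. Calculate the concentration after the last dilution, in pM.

1440 pM

Overall dilution factor = 49.98 × 3 × 39.91 × 6 × 3 = 1.08 × 10⁵.
155 μM / 1.08 × 10⁵ = 1.44 × 10⁻³ μM = 1440 pM.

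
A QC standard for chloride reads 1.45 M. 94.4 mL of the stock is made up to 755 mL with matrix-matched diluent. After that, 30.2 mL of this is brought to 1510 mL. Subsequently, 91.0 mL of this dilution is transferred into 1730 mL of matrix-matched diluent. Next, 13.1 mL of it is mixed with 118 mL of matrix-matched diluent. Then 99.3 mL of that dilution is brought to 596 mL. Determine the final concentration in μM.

3.02 μM

Overall dilution factor = 7.998 × 50 × 20.01 × 10.01 × 6.002 = 4.81 × 10⁵.
1.45 M / 4.81 × 10⁵ = 3.02 × 10⁻⁶ M = 3.02 μM.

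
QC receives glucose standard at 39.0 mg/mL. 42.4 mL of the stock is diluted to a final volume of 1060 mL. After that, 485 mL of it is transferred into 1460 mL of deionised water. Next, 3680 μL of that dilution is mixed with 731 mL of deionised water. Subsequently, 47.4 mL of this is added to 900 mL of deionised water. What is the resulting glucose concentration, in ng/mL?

97.5 ng/mL

Overall dilution factor = 25 × 4.010 × 199.6 × 19.99 = 4.00 × 10⁵.
39.0 mg/mL / 4.00 × 10⁵ = 9.75 × 10⁻⁵ mg/mL = 97.5 ng/mL.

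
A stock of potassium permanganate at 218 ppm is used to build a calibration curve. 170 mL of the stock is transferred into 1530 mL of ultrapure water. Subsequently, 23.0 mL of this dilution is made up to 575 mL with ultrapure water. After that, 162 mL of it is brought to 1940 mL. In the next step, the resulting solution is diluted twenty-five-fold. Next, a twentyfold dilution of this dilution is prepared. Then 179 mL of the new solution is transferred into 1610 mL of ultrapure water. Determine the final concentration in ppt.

14.6 ppt

Overall dilution factor = 10 × 25 × 11.98 × 25 × 20 × 9.994 = 1.50 × 10⁷.
218 ppm / 1.50 × 10⁷ = 1.46 × 10⁻⁵ ppm = 14.6 ppt.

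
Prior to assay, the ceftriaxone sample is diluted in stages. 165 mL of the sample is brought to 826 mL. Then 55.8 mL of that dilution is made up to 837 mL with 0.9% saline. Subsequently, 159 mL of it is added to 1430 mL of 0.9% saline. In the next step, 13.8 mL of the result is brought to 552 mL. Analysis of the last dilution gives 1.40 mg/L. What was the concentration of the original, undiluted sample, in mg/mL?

Overall dilution factor = 5.006 × 15 × 9.994 × 40 = 3.00 × 10⁴.
Original = 1.40 mg/L × 3.00 × 10⁴ = 4.20 × 10⁴ mg/L = 42.0 mg/mL.

42.0 mg/mL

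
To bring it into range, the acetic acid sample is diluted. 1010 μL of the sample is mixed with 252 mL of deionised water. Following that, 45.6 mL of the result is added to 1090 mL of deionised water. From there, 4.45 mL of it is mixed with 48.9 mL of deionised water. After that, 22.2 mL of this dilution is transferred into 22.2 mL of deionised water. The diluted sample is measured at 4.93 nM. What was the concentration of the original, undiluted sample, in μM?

Overall dilution factor = 250.5 × 24.90 × 11.99 × 2 = 1.50 × 10⁵.
Original = 4.93 nM × 1.50 × 10⁵ = 7.37 × 10⁵ nM = 737 μM.

737 μM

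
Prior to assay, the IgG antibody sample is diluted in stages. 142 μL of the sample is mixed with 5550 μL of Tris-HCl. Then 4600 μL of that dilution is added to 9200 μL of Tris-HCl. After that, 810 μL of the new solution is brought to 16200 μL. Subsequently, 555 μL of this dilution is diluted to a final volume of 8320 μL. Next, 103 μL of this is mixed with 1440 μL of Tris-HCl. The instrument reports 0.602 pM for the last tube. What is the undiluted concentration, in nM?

325 nM

Overall dilution factor = 40.08 × 3 × 20 × 14.99 × 14.98 = 5.40 × 10⁵.
Original = 0.602 pM × 5.40 × 10⁵ = 3.25 × 10⁵ pM = 325 nM.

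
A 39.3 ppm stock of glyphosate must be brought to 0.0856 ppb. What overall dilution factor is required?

4.59 × 10⁵

Factor = C₀/C_target = 39.3 ppm / 0.0856 ppb = 4.59 × 10⁵.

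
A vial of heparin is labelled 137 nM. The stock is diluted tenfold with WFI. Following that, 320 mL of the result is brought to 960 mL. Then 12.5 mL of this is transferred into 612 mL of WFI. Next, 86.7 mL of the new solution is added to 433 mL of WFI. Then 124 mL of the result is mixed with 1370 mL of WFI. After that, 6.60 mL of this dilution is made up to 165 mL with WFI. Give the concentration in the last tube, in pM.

0.0506 pM

Overall dilution factor = 10 × 3 × 49.96 × 5.994 × 12.05 × 25 = 2.71 × 10⁶.
137 nM / 2.71 × 10⁶ = 5.06 × 10⁻⁵ nM = 0.0506 pM.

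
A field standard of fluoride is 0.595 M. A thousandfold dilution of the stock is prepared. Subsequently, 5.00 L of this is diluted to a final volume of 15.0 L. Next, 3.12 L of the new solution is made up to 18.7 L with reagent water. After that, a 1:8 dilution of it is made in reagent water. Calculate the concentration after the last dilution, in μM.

4.14 μM

Overall dilution factor = 1000 × 3 × 5.994 × 8 = 1.44 × 10⁵.
0.595 M / 1.44 × 10⁵ = 4.14 × 10⁻⁶ M = 4.14 μM.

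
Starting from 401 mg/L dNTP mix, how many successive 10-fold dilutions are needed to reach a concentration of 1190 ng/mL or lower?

Need 10ⁿ ≥ 337, so n ≥ log(337)/log(10) = 2.53.
Minimum whole steps: n = 3.

3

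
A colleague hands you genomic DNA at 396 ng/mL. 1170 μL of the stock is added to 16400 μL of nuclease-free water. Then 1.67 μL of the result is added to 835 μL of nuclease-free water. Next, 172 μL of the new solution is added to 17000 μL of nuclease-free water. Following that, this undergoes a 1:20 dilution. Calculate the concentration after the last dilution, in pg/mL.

0.0264 pg/mL

Overall dilution factor = 15.02 × 501 × 99.84 × 20 = 1.50 × 10⁷.
396 ng/mL / 1.50 × 10⁷ = 2.64 × 10⁻⁵ ng/mL = 0.0264 pg/mL.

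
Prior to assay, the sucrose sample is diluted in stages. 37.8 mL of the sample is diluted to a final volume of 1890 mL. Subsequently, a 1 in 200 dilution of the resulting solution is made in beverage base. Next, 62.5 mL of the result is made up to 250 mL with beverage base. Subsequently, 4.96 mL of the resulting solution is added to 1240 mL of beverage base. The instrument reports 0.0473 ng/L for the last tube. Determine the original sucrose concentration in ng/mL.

475 ng/mL

Overall dilution factor = 50 × 200 × 4 × 251 = 1.00 × 10⁷.
Original = 0.0473 ng/L × 1.00 × 10⁷ = 4.75 × 10⁵ ng/L = 475 ng/mL.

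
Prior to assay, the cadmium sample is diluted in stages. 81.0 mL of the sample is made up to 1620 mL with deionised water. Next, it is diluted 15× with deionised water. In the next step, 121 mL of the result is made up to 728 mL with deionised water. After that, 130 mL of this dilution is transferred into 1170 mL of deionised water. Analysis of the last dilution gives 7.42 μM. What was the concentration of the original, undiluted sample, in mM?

134 mM

Overall dilution factor = 20 × 15 × 6.017 × 10 = 1.80 × 10⁴.
Original = 7.42 μM × 1.80 × 10⁴ = 1.34 × 10⁵ μM = 134 mM.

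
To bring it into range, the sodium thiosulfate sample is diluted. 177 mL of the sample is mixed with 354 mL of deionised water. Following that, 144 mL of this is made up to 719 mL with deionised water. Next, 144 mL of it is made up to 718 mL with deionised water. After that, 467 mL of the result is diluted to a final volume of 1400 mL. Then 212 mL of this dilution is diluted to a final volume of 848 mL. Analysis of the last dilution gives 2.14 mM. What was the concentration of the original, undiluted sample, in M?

1.92 M

Overall dilution factor = 3 × 4.993 × 4.986 × 2.998 × 4 = 896.
Original = 2.14 mM × 896 = 1917 mM = 1.92 M.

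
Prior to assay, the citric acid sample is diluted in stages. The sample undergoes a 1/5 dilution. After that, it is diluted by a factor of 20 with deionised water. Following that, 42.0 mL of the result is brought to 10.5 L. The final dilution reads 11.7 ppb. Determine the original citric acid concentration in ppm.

292 ppm

Overall dilution factor = 5 × 20 × 250 = 2.50 × 10⁴.
Original = 11.7 ppb × 2.50 × 10⁴ = 2.92 × 10⁵ ppb = 292 ppm.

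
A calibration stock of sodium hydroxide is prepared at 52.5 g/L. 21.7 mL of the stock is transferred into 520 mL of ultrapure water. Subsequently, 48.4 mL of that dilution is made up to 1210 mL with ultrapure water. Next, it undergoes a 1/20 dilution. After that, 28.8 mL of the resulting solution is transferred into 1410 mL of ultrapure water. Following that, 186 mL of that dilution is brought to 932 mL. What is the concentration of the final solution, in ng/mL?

16.8 ng/mL

Overall dilution factor = 24.96 × 25 × 20 × 49.96 × 5.011 = 3.12 × 10⁶.
52.5 g/L / 3.12 × 10⁶ = 1.68 × 10⁻⁵ g/L = 16.8 ng/mL.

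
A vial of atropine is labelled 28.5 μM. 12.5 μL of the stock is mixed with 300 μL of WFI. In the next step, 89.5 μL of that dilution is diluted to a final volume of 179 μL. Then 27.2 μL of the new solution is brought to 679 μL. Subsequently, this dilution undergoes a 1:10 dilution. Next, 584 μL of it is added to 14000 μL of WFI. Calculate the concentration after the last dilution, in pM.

Overall dilution factor = 25 × 2 × 24.96 × 10 × 24.97 = 3.12 × 10⁵.
28.5 μM / 3.12 × 10⁵ = 9.14 × 10⁻⁵ μM = 91.4 pM.

91.4 pM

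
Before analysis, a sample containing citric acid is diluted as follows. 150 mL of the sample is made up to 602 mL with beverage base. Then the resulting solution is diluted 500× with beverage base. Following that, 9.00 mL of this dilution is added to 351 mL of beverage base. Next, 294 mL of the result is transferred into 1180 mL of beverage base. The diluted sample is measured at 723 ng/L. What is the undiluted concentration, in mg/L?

Overall dilution factor = 4.013 × 500 × 40 × 5.014 = 4.02 × 10⁵.
Original = 723 ng/L × 4.02 × 10⁵ = 2.91 × 10⁸ ng/L = 291 mg/L.

291 mg/L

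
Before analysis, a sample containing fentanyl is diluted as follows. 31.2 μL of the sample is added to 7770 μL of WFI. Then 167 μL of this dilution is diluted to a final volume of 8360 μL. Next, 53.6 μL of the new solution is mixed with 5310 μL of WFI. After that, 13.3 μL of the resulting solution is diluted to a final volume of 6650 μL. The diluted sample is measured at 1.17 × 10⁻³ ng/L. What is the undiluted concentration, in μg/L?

733 μg/L

Overall dilution factor = 250.0 × 50.06 × 100.1 × 500 = 6.26 × 10⁸.
Original = 1.17 × 10⁻³ ng/L × 6.26 × 10⁸ = 7.33 × 10⁵ ng/L = 733 μg/L.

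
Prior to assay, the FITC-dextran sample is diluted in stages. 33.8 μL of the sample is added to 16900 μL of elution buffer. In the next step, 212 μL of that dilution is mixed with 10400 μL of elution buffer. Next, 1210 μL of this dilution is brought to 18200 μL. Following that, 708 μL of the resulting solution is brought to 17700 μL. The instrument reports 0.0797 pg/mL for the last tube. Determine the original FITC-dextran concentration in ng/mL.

752 ng/mL

Overall dilution factor = 501 × 50.06 × 15.04 × 25 = 9.43 × 10⁶.
Original = 0.0797 pg/mL × 9.43 × 10⁶ = 7.52 × 10⁵ pg/mL = 752 ng/mL.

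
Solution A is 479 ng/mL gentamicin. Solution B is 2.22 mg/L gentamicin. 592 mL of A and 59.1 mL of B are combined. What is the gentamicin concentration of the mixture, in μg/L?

637 μg/L

C_B = 2.22 mg/L = 2220 ng/mL.
C_mix = (C_A·V_A + C_B·V_B)/(V_A + V_B) = (479×592 + 2220×59.1) / 651.1 = 637 ng/mL = 637 μg/L.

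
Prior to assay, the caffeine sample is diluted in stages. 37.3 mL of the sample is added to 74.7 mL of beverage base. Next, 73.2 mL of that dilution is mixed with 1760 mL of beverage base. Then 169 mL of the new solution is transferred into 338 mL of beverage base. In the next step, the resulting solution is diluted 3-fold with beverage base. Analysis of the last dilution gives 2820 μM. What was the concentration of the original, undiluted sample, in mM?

1910 mM

Overall dilution factor = 3.003 × 25.04 × 3 × 3 = 677.
Original = 2820 μM × 677 = 1.91 × 10⁶ μM = 1910 mM.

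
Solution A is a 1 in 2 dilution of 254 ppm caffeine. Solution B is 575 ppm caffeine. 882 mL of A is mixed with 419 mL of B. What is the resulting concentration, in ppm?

C_A = 254 ppm / 2 = 127 ppm.
C_mix = (C_A·V_A + C_B·V_B)/(V_A + V_B) = (127×882 + 575×419) / 1301 = 271 ppm.

271 ppm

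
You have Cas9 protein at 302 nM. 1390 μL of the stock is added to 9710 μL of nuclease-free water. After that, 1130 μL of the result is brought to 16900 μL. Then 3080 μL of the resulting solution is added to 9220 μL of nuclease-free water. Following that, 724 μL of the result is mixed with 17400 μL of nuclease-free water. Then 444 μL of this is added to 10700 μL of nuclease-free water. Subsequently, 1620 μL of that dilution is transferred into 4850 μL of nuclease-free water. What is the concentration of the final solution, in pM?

0.252 pM

Overall dilution factor = 7.986 × 14.96 × 3.994 × 25.03 × 25.10 × 3.994 = 1.20 × 10⁶.
302 nM / 1.20 × 10⁶ = 2.52 × 10⁻⁴ nM = 0.252 pM.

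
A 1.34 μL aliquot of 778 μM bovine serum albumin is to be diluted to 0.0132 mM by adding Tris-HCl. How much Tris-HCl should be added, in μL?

77.6 μL

0.0132 mM = 13.2 μM.
V₂ = C₁V₁/C₂ = 778 × 1.34 / 13.2 = 79.0 μL.
Diluent to add = V₂ − V₁ = 79.0 − 1.34 = 77.6 μL.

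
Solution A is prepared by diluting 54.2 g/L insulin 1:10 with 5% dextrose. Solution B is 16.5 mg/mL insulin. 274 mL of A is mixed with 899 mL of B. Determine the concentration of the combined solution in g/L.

13.9 g/L

C_A = 54.2 g/L / 10 = 5.42 g/L.
C_B = 16.5 mg/mL = 16.5 g/L.
C_mix = (C_A·V_A + C_B·V_B)/(V_A + V_B) = (5.42×274 + 16.5×899) / 1173 = 13.9 g/L.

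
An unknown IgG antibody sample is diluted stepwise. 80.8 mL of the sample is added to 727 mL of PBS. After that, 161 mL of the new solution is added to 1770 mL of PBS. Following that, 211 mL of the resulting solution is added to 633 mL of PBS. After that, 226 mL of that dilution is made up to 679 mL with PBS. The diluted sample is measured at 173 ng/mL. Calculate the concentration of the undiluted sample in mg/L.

Overall dilution factor = 9.998 × 11.99 × 4 × 3.004 = 1441.
Original = 173 ng/mL × 1441 = 2.49 × 10⁵ ng/mL = 249 mg/L.

249 mg/L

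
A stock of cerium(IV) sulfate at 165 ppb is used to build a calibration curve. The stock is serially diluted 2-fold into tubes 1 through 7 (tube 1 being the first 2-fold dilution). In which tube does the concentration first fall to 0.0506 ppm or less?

Tube n has concentration 165 ppb / 2ⁿ.
Need 2ⁿ ≥ 165 ppb / 0.0506 ppm = 3.26, so n ≥ 1.71.
First such tube: n = 2.

tube 2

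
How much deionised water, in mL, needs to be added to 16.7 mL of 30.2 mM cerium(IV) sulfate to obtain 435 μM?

1140 mL

435 μM = 0.435 mM.
V₂ = C₁V₁/C₂ = 30.2 × 16.7 / 0.435 = 1159 mL.
Diluent to add = V₂ − V₁ = 1159 − 16.7 = 1140 mL.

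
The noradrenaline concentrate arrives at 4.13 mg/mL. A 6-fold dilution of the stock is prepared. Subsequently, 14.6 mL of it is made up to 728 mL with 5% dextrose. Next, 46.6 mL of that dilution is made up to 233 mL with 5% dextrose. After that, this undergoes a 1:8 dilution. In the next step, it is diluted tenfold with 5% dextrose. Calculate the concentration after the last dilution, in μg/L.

Overall dilution factor = 6 × 49.86 × 5 × 8 × 10 = 1.20 × 10⁵.
4.13 mg/mL / 1.20 × 10⁵ = 3.45 × 10⁻⁵ mg/mL = 34.5 μg/L.

34.5 μg/L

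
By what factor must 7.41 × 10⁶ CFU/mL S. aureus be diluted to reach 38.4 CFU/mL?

1.93 × 10⁵

Factor = C₀/C_target = 7.41 × 10⁶ CFU/mL / 38.4 CFU/mL = 1.93 × 10⁵.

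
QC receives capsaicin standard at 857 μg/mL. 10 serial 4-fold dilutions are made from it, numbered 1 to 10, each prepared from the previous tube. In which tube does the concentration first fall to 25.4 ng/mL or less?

Tube n has concentration 857 μg/mL / 4ⁿ.
Need 4ⁿ ≥ 857 μg/mL / 25.4 ng/mL = 3.37 × 10⁴, so n ≥ 7.52.
First such tube: n = 8.

tube 8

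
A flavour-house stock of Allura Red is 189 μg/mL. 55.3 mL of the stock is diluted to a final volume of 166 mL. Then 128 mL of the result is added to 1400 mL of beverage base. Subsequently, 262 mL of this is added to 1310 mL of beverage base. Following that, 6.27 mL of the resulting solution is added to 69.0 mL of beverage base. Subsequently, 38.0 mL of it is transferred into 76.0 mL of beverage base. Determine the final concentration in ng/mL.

Overall dilution factor = 3.002 × 11.94 × 6 × 12.00 × 3 = 7743.
189 μg/mL / 7743 = 0.0244 μg/mL = 24.4 ng/mL.

24.4 ng/mL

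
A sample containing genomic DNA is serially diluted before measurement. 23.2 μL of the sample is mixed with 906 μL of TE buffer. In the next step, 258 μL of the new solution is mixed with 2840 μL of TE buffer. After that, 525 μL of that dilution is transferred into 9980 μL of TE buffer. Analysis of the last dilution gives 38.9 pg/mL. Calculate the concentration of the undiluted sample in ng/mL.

Overall dilution factor = 40.05 × 12.01 × 20.01 = 9623.
Original = 38.9 pg/mL × 9623 = 3.74 × 10⁵ pg/mL = 374 ng/mL.

374 ng/mL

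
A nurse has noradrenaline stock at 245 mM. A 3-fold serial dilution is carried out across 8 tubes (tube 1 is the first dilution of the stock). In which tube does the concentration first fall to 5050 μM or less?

Tube n has concentration 245 mM / 3ⁿ.
Need 3ⁿ ≥ 245 mM / 5050 μM = 48.5, so n ≥ 3.53.
First such tube: n = 4.

tube 4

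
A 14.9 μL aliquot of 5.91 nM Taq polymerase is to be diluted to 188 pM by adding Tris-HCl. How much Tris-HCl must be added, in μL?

188 pM = 0.188 nM.
V₂ = C₁V₁/C₂ = 5.91 × 14.9 / 0.188 = 468 μL.
Diluent to add = V₂ − V₁ = 468 − 14.9 = 453 μL.

453 μL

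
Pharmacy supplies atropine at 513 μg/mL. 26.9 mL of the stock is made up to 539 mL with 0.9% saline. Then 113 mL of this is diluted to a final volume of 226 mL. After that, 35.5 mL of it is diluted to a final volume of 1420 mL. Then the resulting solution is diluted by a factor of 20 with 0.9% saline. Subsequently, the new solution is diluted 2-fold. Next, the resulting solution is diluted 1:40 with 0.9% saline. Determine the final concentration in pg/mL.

Overall dilution factor = 20.04 × 2 × 40 × 20 × 2 × 40 = 2.56 × 10⁶.
513 μg/mL / 2.56 × 10⁶ = 2.00 × 10⁻⁴ μg/mL = 200 pg/mL.

200 pg/mL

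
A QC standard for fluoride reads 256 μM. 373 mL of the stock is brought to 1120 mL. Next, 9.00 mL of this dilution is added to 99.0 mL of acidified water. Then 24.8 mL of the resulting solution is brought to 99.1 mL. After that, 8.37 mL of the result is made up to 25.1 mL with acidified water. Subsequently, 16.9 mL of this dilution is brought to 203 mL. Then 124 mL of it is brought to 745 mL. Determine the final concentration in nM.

Overall dilution factor = 3.003 × 12 × 3.996 × 2.999 × 12.01 × 6.008 = 3.12 × 10⁴.
256 μM / 3.12 × 10⁴ = 8.22 × 10⁻³ μM = 8.22 nM.

8.22 nM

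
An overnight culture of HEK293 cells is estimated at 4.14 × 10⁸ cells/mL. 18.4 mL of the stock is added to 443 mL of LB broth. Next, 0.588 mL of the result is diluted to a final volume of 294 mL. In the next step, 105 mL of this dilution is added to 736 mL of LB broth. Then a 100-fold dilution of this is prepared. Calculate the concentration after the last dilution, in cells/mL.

41.2 cells/mL

Overall dilution factor = 25.08 × 500 × 8.010 × 100 = 1.00 × 10⁷.
4.14 × 10⁸ cells/mL / 1.00 × 10⁷ = 41.2 cells/mL.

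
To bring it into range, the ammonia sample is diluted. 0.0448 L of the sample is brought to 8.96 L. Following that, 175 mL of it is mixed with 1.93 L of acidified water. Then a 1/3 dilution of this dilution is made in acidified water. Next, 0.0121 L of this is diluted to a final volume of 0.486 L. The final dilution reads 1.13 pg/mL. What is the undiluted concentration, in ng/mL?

Overall dilution factor = 200 × 12.03 × 3 × 40.17 = 2.90 × 10⁵.
Original = 1.13 pg/mL × 2.90 × 10⁵ = 3.28 × 10⁵ pg/mL = 328 ng/mL.

328 ng/mL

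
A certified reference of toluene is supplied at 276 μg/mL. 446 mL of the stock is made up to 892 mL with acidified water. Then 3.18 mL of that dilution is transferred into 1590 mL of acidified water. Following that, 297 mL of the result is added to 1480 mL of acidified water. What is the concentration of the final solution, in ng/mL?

Overall dilution factor = 2 × 501 × 5.983 = 5995.
276 μg/mL / 5995 = 0.0460 μg/mL = 46.0 ng/mL.

46.0 ng/mL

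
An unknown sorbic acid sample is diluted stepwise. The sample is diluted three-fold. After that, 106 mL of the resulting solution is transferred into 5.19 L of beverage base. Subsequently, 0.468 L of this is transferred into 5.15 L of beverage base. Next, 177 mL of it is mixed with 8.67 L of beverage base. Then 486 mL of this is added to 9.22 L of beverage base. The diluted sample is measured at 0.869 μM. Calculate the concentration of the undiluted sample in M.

1.56 M

Overall dilution factor = 3 × 49.96 × 12.00 × 49.98 × 19.97 = 1.80 × 10⁶.
Original = 0.869 μM × 1.80 × 10⁶ = 1.56 × 10⁶ μM = 1.56 M.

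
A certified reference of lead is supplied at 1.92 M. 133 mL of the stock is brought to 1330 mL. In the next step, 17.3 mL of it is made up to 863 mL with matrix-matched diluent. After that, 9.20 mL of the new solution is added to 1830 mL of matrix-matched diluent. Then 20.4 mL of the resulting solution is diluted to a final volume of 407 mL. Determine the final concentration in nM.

Overall dilution factor = 10 × 49.88 × 199.9 × 19.95 = 1.99 × 10⁶.
1.92 M / 1.99 × 10⁶ = 9.65 × 10⁻⁷ M = 965 nM.

965 nM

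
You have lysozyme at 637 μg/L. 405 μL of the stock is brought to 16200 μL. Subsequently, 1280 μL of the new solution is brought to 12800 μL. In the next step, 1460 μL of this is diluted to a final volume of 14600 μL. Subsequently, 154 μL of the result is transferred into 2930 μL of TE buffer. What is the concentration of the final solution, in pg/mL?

7.95 pg/mL

Overall dilution factor = 40 × 10 × 10 × 20.03 = 8.01 × 10⁴.
637 μg/L / 8.01 × 10⁴ = 7.95 × 10⁻³ μg/L = 7.95 pg/mL.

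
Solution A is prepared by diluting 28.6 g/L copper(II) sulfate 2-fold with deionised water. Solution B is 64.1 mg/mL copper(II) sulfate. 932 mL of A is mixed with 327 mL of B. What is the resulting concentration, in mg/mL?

27.2 mg/mL

C_A = 28.6 g/L / 2 = 14.3 g/L.
C_B = 64.1 mg/mL = 64.1 g/L.
C_mix = (C_A·V_A + C_B·V_B)/(V_A + V_B) = (14.3×932 + 64.1×327) / 1259 = 27.2 g/L = 27.2 mg/mL.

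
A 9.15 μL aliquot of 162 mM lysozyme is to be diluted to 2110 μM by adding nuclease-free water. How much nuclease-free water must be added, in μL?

2110 μM = 2.11 mM.
V₂ = C₁V₁/C₂ = 162 × 9.15 / 2.11 = 703 μL.
Diluent to add = V₂ − V₁ = 703 − 9.15 = 693 μL.

693 μL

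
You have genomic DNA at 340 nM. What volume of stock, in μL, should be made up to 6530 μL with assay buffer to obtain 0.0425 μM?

0.0425 μM = 42.5 nM.
V₁ = C₂V₂/C₁ = 42.5 × 6530 / 340 = 816 μL.

816 μL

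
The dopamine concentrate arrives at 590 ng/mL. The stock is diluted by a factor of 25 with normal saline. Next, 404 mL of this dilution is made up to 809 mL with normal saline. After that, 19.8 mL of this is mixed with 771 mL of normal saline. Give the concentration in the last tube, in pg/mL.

Overall dilution factor = 25 × 2.002 × 39.94 = 1999.
590 ng/mL / 1999 = 0.295 ng/mL = 295 pg/mL.

295 pg/mL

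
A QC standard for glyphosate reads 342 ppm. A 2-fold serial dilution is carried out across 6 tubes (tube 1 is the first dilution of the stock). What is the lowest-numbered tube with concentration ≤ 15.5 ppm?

Tube n has concentration 342 ppm / 2ⁿ.
Need 2ⁿ ≥ 342 ppm / 15.5 ppm = 22.1, so n ≥ 4.46.
First such tube: n = 5.

tube 5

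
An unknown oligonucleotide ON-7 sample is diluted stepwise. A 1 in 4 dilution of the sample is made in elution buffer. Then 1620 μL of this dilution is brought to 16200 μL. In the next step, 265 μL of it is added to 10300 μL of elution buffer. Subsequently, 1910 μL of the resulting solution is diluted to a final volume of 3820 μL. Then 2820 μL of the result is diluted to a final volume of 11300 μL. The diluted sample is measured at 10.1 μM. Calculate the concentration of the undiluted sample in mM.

Overall dilution factor = 4 × 10 × 39.87 × 2 × 4.007 = 1.28 × 10⁴.
Original = 10.1 μM × 1.28 × 10⁴ = 1.29 × 10⁵ μM = 129 mM.

129 mM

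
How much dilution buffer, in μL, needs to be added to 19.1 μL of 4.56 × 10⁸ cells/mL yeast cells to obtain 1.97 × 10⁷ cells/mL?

V₂ = C₁V₁/C₂ = 4.56 × 10⁸ × 19.1 / 1.97 × 10⁷ = 442 μL.
Diluent to add = V₂ − V₁ = 442 − 19.1 = 423 μL.

423 μL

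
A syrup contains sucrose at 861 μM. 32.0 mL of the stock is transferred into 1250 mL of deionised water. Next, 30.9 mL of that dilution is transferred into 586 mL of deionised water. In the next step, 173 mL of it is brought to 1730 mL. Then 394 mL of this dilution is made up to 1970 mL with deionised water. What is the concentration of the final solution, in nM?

Overall dilution factor = 40.06 × 19.96 × 10 × 5 = 4.00 × 10⁴.
861 μM / 4.00 × 10⁴ = 0.0215 μM = 21.5 nM.

21.5 nM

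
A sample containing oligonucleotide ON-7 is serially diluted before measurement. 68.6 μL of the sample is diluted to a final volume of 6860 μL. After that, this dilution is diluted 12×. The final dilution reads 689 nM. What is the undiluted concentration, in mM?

Overall dilution factor = 100 × 12 = 1200.
Original = 689 nM × 1200 = 8.27 × 10⁵ nM = 0.827 mM.

0.827 mM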